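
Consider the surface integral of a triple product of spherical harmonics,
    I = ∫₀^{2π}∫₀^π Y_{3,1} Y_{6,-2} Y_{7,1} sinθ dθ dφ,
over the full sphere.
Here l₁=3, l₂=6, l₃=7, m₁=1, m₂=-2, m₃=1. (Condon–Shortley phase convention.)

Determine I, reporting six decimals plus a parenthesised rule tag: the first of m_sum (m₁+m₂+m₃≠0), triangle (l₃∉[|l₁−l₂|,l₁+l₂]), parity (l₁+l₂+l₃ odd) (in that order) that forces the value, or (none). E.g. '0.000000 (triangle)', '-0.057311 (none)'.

0.062364 (none)

Rules hold: Σm=0, L=16 even, 3≤7≤9.
N = 7·13·15 = 1365
Δ = 2!·4!·10!/17! = 1/2042040
Racah Σ t=0..2: t=0:+1/207360 t=1:−1/57600 t=2:+1/207360 = -1/129600
⇒ 3j(3 6 7; 0 0 0)² = 168/12155, sgn +1
Racah Σ t=0..2: t=0:+1/138240 t=1:−1/181440 t=2:+1/3870720 = 23/11612160
⇒ 3j(3 6 7; 1 -2 1)² = 529/204204, sgn +1
4πI² = N·(3j₀)²·(3jₘ)² = 22218/454597
I = +1·√(0.0488741/4π) = 0.06236404
No selection rule forces the value: the integral is nonzero (none).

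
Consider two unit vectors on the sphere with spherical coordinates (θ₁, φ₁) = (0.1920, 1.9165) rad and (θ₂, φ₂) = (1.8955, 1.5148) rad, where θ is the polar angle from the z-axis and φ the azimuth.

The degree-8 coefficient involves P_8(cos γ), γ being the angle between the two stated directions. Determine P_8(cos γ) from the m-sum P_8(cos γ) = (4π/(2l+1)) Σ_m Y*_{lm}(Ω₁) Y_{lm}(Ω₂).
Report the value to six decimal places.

0.085718

Summing Y*_{l m}(θ₁,φ₁)·Y_{l m}(θ₂,φ₂) over m ∈ [−8, 8]; prefactor 4π/(2·8+1) = 0.739198:
  term(m=-8) = -0.00000 - 0.00000j   from Y*(Ω₁)=-0.00000 + 0.00000j, Y(Ω₂)=0.30240 + 0.14532j
  term(m=-7) = 0.00001 - 0.00000j   from Y*(Ω₁)=0.00001 + 0.00001j, Y(Ω₂)=0.17258 - 0.41749j
  term(m=-6) = -0.00003 + 0.00002j   from Y*(Ω₁)=0.00012 - 0.00021j, Y(Ω₂)=-0.13564 - 0.04737j
  term(m=-5) = -0.00029 + 0.00061j   from Y*(Ω₁)=-0.00228 - 0.00036j, Y(Ω₂)=0.08076 - 0.28087j
  term(m=-4) = 0.00016 - 0.00432j   from Y*(Ω₁)=0.00304 + 0.01600j, Y(Ω₂)=-0.25891 - 0.05898j
  term(m=-3) = -0.00542 - 0.01416j   from Y*(Ω₁)=0.07262 - 0.04291j, Y(Ω₂)=0.03005 - 0.17722j
  term(m=-2) = 0.06306 + 0.06538j   from Y*(Ω₁)=-0.23491 - 0.19444j, Y(Ω₂)=-0.29601 - 0.03329j
  term(m=-1) = 0.07785 + 0.03307j   from Y*(Ω₁)=-0.22638 + 0.62854j, Y(Ω₂)=0.00709 - 0.12640j
  term(m=+0) = -0.15472 + 0.00000j   from Y*(Ω₁)=0.50935 + 0.00000j, Y(Ω₂)=-0.30375 + 0.00000j
  term(m=+1) = 0.07785 - 0.03307j   from Y*(Ω₁)=0.22638 + 0.62854j, Y(Ω₂)=-0.00709 - 0.12640j
  term(m=+2) = 0.06306 - 0.06538j   from Y*(Ω₁)=-0.23491 + 0.19444j, Y(Ω₂)=-0.29601 + 0.03329j
  term(m=+3) = -0.00542 + 0.01416j   from Y*(Ω₁)=-0.07262 - 0.04291j, Y(Ω₂)=-0.03005 - 0.17722j
  term(m=+4) = 0.00016 + 0.00432j   from Y*(Ω₁)=0.00304 - 0.01600j, Y(Ω₂)=-0.25891 + 0.05898j
  term(m=+5) = -0.00029 - 0.00061j   from Y*(Ω₁)=0.00228 - 0.00036j, Y(Ω₂)=-0.08076 - 0.28087j
  term(m=+6) = -0.00003 - 0.00002j   from Y*(Ω₁)=0.00012 + 0.00021j, Y(Ω₂)=-0.13564 + 0.04737j
  term(m=+7) = 0.00001 + 0.00000j   from Y*(Ω₁)=-0.00001 + 0.00001j, Y(Ω₂)=-0.17258 - 0.41749j
  term(m=+8) = -0.00000 + 0.00000j   from Y*(Ω₁)=-0.00000 - 0.00000j, Y(Ω₂)=0.30240 - 0.14532j
Total Σ_m = 0.11596 - 0.00000j. Multiply by 0.739198: 0.08572 - 0.00000j. P_8(cos γ) = 0.085718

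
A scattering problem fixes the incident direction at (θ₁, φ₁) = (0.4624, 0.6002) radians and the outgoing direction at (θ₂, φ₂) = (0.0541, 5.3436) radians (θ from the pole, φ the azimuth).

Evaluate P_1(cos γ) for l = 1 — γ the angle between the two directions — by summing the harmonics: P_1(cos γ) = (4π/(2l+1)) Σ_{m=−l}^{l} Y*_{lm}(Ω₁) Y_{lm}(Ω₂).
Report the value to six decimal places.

0.894423

Summing Y*_{l m}(θ₁,φ₁)·Y_{l m}(θ₂,φ₂) over m ∈ [−1, 1]; prefactor 4π/(2·1+1) = 4.188790:
  term(m=-1) = +0.000089+0.002878i   from Y*(Ω₁)=+0.127187+0.087050i, Y(Ω₂)=+0.011025+0.015082i
  term(m=+0) = +0.213349+0.000000i   from Y*(Ω₁)=+0.437292-0.000000i, Y(Ω₂)=+0.487888+0.000000i
  term(m=+1) = +0.000089-0.002878i   from Y*(Ω₁)=-0.127187+0.087050i, Y(Ω₂)=-0.011025+0.015082i
Accumulated sum +0.213528+0.000000i; after 4π/(2l+1) scaling, +0.894423+0.000000i ⇒ P_1 = 0.894423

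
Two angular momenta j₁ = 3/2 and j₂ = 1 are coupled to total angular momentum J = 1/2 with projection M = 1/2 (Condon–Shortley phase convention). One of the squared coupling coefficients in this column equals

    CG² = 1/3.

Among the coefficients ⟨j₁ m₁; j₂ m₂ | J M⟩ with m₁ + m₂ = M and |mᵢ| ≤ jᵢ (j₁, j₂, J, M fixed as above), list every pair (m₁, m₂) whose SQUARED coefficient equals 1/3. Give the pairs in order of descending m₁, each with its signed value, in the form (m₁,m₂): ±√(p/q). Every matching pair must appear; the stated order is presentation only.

Admissible pairs with m₁+m₂ = M = 1/2: (-1/2,1), (1/2,0), (3/2,-1)
  (m₁,m₂)=(3/2,-1): CG² = 1/2, CG = +√(1/2)
  (m₁,m₂)=(1/2,0): CG² = 1/3, CG = −√(1/3)   ← matches the target
  (m₁,m₂)=(-1/2,1): CG² = 1/6, CG = +√(1/6)
Pairs with CG² = 1/3: (1/2,0): −√(1/3)

(1/2,0): −√(1/3)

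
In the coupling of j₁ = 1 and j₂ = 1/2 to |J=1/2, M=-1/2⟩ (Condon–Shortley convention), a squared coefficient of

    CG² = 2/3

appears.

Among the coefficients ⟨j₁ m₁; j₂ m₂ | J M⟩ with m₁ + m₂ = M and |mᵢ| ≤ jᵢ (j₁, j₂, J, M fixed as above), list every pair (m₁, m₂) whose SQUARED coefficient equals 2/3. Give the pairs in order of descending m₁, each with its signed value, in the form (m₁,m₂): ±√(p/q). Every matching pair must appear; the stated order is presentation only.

(-1,1/2): −√(2/3)

Admissible pairs with m₁+m₂ = M = -1/2: (-1,1/2), (0,-1/2)
  (m₁,m₂)=(0,-1/2): CG² = 1/3, CG = +√(1/3)
  (m₁,m₂)=(-1,1/2): CG² = 2/3, CG = −√(2/3)   ← matches the target
Pairs with CG² = 2/3: (-1,1/2): −√(2/3)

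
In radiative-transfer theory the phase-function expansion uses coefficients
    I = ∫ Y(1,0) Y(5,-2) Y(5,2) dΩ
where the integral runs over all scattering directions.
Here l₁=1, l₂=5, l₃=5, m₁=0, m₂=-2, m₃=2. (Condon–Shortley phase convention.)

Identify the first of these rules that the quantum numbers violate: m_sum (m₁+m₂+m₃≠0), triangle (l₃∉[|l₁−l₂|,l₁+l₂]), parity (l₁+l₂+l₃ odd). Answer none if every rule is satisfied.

m₁+m₂+m₃ = 0 − 2 + 2 = 0  ✓
triangle: |1−5|=4 ≤ l₃=5 ≤ 1+5=6  ✓
parity: l₁+l₂+l₃ = 11 is odd  ✗

parity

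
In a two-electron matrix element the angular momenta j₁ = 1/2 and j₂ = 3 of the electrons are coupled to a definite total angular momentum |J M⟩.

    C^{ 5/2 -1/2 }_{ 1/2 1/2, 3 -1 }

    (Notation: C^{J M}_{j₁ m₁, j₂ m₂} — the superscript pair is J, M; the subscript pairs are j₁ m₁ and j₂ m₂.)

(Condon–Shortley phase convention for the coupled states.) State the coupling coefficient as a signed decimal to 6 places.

+√(4/7) ≈ +0.755929

√[6·1!0!5!/7! · 1!0!2!4!2!3!] = √(576/7)
  +(−1)^0/∏(0,1,0,2,0,3)! = 1/12  (running 1/12)
⟨..|..⟩ = √(576/7)·(1/12) = +0.755929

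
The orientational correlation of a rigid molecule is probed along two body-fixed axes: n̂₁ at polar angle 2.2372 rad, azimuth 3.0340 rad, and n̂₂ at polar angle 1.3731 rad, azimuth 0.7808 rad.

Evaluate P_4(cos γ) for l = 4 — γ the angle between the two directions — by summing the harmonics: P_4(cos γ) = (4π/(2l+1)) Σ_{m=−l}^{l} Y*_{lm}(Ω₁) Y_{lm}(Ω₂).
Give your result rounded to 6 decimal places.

Term-by-term m-sum for l=4 (normalisation 4π/9 = 1.396263):
  m=-4: Y*=(0.153539, -0.070485)  Y=(-0.408979, -0.007523)  product (-0.063325, 0.027672)
  m=-3: Y*=(0.356382, -0.119201)  Y=(-0.161599, -0.166120)  product (-0.077393, -0.039939)
  m=-2: Y*=(0.338202, -0.073921)  Y=(-0.002159, 0.234758)  product (0.016623, 0.079555)
  m=-1: Y*=(-0.074305, 0.008026)  Y=(-0.176682, 0.175065)  product (0.011723, -0.014426)
  m=+0: Y*=(-0.354706, -0.000000)  Y=(0.200439, 0.000000)  product (-0.071097, -0.000000)
  m=+1: Y*=(0.074305, 0.008026)  Y=(0.176682, 0.175065)  product (0.011723, 0.014426)
  m=+2: Y*=(0.338202, 0.073921)  Y=(-0.002159, -0.234758)  product (0.016623, -0.079555)
  m=+3: Y*=(-0.356382, -0.119201)  Y=(0.161599, -0.166120)  product (-0.077393, 0.039939)
  m=+4: Y*=(0.153539, 0.070485)  Y=(-0.408979, 0.007523)  product (-0.063325, -0.027672)
Accumulated sum (-0.295838, 0.000000); after 4π/(2l+1) scaling, (-0.413068, 0.000000) ⇒ P_4 = -0.413068

-0.413068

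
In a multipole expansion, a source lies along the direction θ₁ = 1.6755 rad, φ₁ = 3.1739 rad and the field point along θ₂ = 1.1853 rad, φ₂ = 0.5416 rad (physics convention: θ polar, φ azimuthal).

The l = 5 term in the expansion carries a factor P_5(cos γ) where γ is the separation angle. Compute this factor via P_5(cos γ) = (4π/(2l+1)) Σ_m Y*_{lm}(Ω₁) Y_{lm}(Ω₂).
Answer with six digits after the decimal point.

Term-by-term m-sum for l=5 (normalisation 4π/11 = 1.142397):
  [-5]  conj(Y_{5,-5})(Ω₁) = -0.44568 - 0.07263j ; Y_{5,-5}(Ω₂) = -0.28771 - 0.13320j ; Δ = 0.11855 + 0.08026j
  [-4]  conj(Y_{5,-4})(Ω₁) = -0.14881 - 0.01934j ; Y_{5,-4}(Ω₂) = -0.22825 - 0.33680j ; Δ = 0.02745 + 0.05453j
  [-3]  conj(Y_{5,-3})(Ω₁) = 0.30540 + 0.02969j ; Y_{5,-3}(Ω₂) = -0.00405 - 0.07490j ; Δ = 0.00099 - 0.02299j
  [-2]  conj(Y_{5,-2})(Ω₁) = 0.16910 + 0.01094j ; Y_{5,-2}(Ω₂) = -0.14761 + 0.27835j ; Δ = -0.02801 + 0.04545j
  [-1]  conj(Y_{5,-1})(Ω₁) = -0.27048 - 0.00874j ; Y_{5,-1}(Ω₂) = -0.14232 + 0.08562j ; Δ = 0.03924 - 0.02191j
  [+0]  conj(Y_{5,0})(Ω₁) = -0.17409 + 0.00000j ; Y_{5,0}(Ω₂) = 0.27978 + 0.00000j ; Δ = -0.04871 + 0.00000j
  [+1]  conj(Y_{5,1})(Ω₁) = 0.27048 - 0.00874j ; Y_{5,1}(Ω₂) = 0.14232 + 0.08562j ; Δ = 0.03924 + 0.02191j
  [+2]  conj(Y_{5,2})(Ω₁) = 0.16910 - 0.01094j ; Y_{5,2}(Ω₂) = -0.14761 - 0.27835j ; Δ = -0.02801 - 0.04545j
  [+3]  conj(Y_{5,3})(Ω₁) = -0.30540 + 0.02969j ; Y_{5,3}(Ω₂) = 0.00405 - 0.07490j ; Δ = 0.00099 + 0.02299j
  [+4]  conj(Y_{5,4})(Ω₁) = -0.14881 + 0.01934j ; Y_{5,4}(Ω₂) = -0.22825 + 0.33680j ; Δ = 0.02745 - 0.05453j
  [+5]  conj(Y_{5,5})(Ω₁) = 0.44568 - 0.07263j ; Y_{5,5}(Ω₂) = 0.28771 - 0.13320j ; Δ = 0.11855 - 0.08026j
Total Σ_m = 0.26776 - 0.00000j. Multiply by 1.142397: 0.30588 - 0.00000j. P_5(cos γ) = 0.305885

0.305885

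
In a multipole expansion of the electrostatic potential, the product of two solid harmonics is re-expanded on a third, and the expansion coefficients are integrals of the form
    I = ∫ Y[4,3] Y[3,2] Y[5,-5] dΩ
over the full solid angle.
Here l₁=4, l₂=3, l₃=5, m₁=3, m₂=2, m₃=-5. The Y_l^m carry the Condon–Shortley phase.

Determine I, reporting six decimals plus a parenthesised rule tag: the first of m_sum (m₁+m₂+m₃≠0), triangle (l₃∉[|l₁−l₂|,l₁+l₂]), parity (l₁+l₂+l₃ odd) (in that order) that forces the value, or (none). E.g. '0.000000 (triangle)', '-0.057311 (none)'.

-0.212007 (none)

Rules hold: Σm=0, L=12 even, 1≤5≤7.
N = 9·7·11 = 693
Δ = 2!·6!·4!/13! = 1/180180
Racah Σ t=0..2: t=0:+1/576 t=1:−1/144 t=2:+1/576 = -1/288
⇒ 3j(4 3 5; 0 0 0)² = 20/1001, sgn +1
Racah Σ t=1..1: t=1:−1/17280 = -1/17280
⇒ 3j(4 3 5; 3 2 -5)² = 35/858, sgn -1
4πI² = N·(3j₀)²·(3jₘ)² = 1050/1859
I = -1·√(0.56482/4π) = -0.21200691
No selection rule forces the value: the integral is nonzero (none).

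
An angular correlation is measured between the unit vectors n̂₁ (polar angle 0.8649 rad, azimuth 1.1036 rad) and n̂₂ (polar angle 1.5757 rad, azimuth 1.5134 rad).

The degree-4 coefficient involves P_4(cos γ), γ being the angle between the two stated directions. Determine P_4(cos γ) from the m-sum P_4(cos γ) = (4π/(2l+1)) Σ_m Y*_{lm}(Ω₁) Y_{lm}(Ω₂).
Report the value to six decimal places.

Addition theorem: P_4(cos γ) = (4π/9) Σ_m Y*_{lm}(Ω₁) Y_{lm}(Ω₂), m = −4…4:
  [-4]  conj(Y_{4,-4})(Ω₁) = (-0.043582, -0.141899) ; Y_{4,-4}(Ω₂) = (0.430900, 0.100704) ; Δ = (-0.004490, -0.065533)
  [-3]  conj(Y_{4,-3})(Ω₁) = (-0.352780, -0.060269) ; Y_{4,-3}(Ω₂) = (0.001052, -0.006047) ; Δ = (-0.000735, 0.002070)
  [-2]  conj(Y_{4,-2})(Ω₁) = (-0.224050, 0.303193) ; Y_{4,-2}(Ω₂) = (0.332258, 0.038309) ; Δ = (-0.086058, 0.092155)
  [-1]  conj(Y_{4,-1})(Ω₁) = (-0.005698, -0.011296) ; Y_{4,-1}(Ω₂) = (0.000399, -0.006948) ; Δ = (-0.000081, 0.000035)
  [+0]  conj(Y_{4,0})(Ω₁) = (-0.362472, -0.000000) ; Y_{4,0}(Ω₂) = (0.317280, 0.000000) ; Δ = (-0.115005, -0.000000)
  [+1]  conj(Y_{4,1})(Ω₁) = (0.005698, -0.011296) ; Y_{4,1}(Ω₂) = (-0.000399, -0.006948) ; Δ = (-0.000081, -0.000035)
  [+2]  conj(Y_{4,2})(Ω₁) = (-0.224050, -0.303193) ; Y_{4,2}(Ω₂) = (0.332258, -0.038309) ; Δ = (-0.086058, -0.092155)
  [+3]  conj(Y_{4,3})(Ω₁) = (0.352780, -0.060269) ; Y_{4,3}(Ω₂) = (-0.001052, -0.006047) ; Δ = (-0.000735, -0.002070)
  [+4]  conj(Y_{4,4})(Ω₁) = (-0.043582, 0.141899) ; Y_{4,4}(Ω₂) = (0.430900, -0.100704) ; Δ = (-0.004490, 0.065533)
Σ over m = (-0.297732, 0.000000); ×(4π/9) → (-0.415712, 0.000000). Real part: -0.415712

-0.415712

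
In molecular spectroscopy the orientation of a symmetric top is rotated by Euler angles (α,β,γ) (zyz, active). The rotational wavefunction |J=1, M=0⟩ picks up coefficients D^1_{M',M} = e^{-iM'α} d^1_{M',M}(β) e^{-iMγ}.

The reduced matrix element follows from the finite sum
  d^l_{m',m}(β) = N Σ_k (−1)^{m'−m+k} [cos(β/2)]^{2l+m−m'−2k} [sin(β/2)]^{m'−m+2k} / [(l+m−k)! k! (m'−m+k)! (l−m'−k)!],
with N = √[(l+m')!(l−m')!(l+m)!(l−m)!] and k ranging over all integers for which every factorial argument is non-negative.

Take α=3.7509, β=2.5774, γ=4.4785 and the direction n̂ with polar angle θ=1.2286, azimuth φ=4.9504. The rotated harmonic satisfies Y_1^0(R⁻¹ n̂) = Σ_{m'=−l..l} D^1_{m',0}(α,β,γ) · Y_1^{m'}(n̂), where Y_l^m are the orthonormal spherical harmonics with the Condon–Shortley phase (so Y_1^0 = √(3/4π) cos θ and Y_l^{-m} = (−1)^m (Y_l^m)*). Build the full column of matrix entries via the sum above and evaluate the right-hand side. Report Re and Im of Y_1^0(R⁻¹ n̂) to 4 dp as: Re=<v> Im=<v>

Need the full column D^1_{m',0} for m'=−1..1 at α=3.7509, β=2.5774, γ=4.4785.
cos(β/2)=0.278370, sin(β/2)=0.960474
d^1_{-1,0}: single k=1 term ⇒ +0.378114;  D = -0.310070-0.216394i
d^1_{0,0}: k∈[0..1] ⇒ +0.077490 -0.922510 = -0.845021;  D = -0.845021+0.000000i
d^1_{1,0}: single k=0 term ⇒ -0.378114;  D = +0.310070-0.216394i
Y_1^{m'}(θ=1.2286,φ=4.9504) and Σ D·Y over m':
  (-0.3101-0.2164i)·(+0.0767+0.3163i)  (-0.8450+0.0000i)·(+0.1640+0.0000i)  (+0.3101-0.2164i)·(-0.0767+0.3163i)
Y_1^0(R⁻¹ n̂) = -0.049245+0.000000i

Re=-0.0492 Im=0.0000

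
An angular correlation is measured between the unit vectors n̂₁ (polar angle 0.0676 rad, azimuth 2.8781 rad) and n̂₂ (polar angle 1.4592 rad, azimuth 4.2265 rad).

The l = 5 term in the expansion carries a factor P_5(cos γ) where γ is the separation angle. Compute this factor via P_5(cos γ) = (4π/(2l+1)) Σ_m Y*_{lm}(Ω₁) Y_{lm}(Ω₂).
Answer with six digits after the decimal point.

Addition theorem: P_5(cos γ) = (4π/11) Σ_m Y*_{lm}(Ω₁) Y_{lm}(Ω₂), m = −5…5:
  term(m=-5) = +0.000000-0.000000i   from Y*(Ω₁)=-0.000000+0.000001i, Y(Ω₂)=-0.293976-0.340538i
  term(m=-4) = +0.000003+0.000004i   from Y*(Ω₁)=+0.000015-0.000027i, Y(Ω₂)=-0.058060+0.148474i
  term(m=-3) = +0.000158-0.000201i   from Y*(Ω₁)=-0.000597+0.000603i, Y(Ω₂)=-0.299702+0.034051i
  term(m=-2) = +0.002483+0.001183i   from Y*(Ω₁)=+0.013246-0.007707i, Y(Ω₂)=+0.101186+0.148216i
  term(m=-1) = +0.009920-0.043866i   from Y*(Ω₁)=-0.164443+0.044361i, Y(Ω₂)=-0.123311+0.233491i
  term(m=+0) = +0.166464+0.000000i   from Y*(Ω₁)=+0.903804-0.000000i, Y(Ω₂)=+0.184182+0.000000i
  term(m=+1) = +0.009920+0.043866i   from Y*(Ω₁)=+0.164443+0.044361i, Y(Ω₂)=+0.123311+0.233491i
  term(m=+2) = +0.002483-0.001183i   from Y*(Ω₁)=+0.013246+0.007707i, Y(Ω₂)=+0.101186-0.148216i
  term(m=+3) = +0.000158+0.000201i   from Y*(Ω₁)=+0.000597+0.000603i, Y(Ω₂)=+0.299702+0.034051i
  term(m=+4) = +0.000003-0.000004i   from Y*(Ω₁)=+0.000015+0.000027i, Y(Ω₂)=-0.058060-0.148474i
  term(m=+5) = +0.000000+0.000000i   from Y*(Ω₁)=+0.000000+0.000001i, Y(Ω₂)=+0.293976-0.340538i
Total Σ_m = +0.191592+0.000000i. Multiply by 1.142397: +0.218875+0.000000i. P_5(cos γ) = 0.218875

0.218875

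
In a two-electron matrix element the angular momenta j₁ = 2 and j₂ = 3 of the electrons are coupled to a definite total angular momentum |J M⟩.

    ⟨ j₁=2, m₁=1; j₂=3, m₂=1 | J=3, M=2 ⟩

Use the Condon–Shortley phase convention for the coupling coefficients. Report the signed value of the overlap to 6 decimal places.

triangle: 2!×2!×4!/9! = 96/362880
(j±m)!: 3!×1!×4!×2!×5!×1! = 34560
prefactor² = (2J+1)×Δ×N² = 64
  k=0: +1/(0!×2!×1!×4!×1!×0!) = 1/48
  k=1: −1/(1!×1!×0!×3!×2!×1!) = -1/12
Σ = -1/16  ⇒  CG² = 64×(-1/16)² = 1/4
CG = −√(1/4) = -0.500000

-0.500000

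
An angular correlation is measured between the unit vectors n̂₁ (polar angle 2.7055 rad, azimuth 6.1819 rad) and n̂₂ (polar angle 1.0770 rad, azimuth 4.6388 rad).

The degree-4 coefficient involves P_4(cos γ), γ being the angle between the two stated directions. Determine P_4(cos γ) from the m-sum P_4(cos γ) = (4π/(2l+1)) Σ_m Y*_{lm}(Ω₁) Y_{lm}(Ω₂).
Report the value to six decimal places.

-0.149089

Term-by-term m-sum for l=4 (normalisation 4π/9 = 1.396263):
  m=-4: Y*=+0.012947-0.005553i  Y=+0.254594+0.077183i  product +0.003725-0.000414i
  m=-3: Y*=-0.081588+0.025583i  Y=+0.088693-0.395203i  product +0.002874+0.034513i
  m=-2: Y*=+0.277775-0.057052i  Y=-0.146898-0.021778i  product -0.042047+0.002331i
  m=-1: Y*=-0.495743+0.050384i  Y=+0.020722-0.281079i  product +0.003889+0.140387i
  m=+0: Y*=+0.209170-0.000000i  Y=-0.208728+0.000000i  product -0.043660+0.000000i
  m=+1: Y*=+0.495743+0.050384i  Y=-0.020722-0.281079i  product +0.003889-0.140387i
  m=+2: Y*=+0.277775+0.057052i  Y=-0.146898+0.021778i  product -0.042047-0.002331i
  m=+3: Y*=+0.081588+0.025583i  Y=-0.088693-0.395203i  product +0.002874-0.034513i
  m=+4: Y*=+0.012947+0.005553i  Y=+0.254594-0.077183i  product +0.003725+0.000414i
Accumulated sum -0.106777-0.000000i; after 4π/(2l+1) scaling, -0.149089-0.000000i ⇒ P_4 = -0.149089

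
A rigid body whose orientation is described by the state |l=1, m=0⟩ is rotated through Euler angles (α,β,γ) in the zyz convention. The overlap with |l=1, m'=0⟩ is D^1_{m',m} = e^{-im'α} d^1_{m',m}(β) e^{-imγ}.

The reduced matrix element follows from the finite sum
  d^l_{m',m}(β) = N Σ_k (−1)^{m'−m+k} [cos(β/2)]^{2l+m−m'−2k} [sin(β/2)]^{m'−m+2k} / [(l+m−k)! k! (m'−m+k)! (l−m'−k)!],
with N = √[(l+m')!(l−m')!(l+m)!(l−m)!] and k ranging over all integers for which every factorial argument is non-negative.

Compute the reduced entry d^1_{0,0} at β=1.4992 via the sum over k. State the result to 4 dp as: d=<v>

d=0.0715

d^1_{0,0}(β=1.4992) via the finite sum:
With c≡cos(β/2)=0.731961 and s≡sin(β/2)=0.681346, N=[1·1·1·1]^{1/2}=1.000000
k∈{0,1} keeps every argument non-negative
  k=0: (−1)^0·1.0000/(1)·0.7320^2·0.6813^0 = +0.535768
  k=1: (−1)^1·1.0000/(1)·0.7320^0·0.6813^2 = -0.464232
d^1_{0,0}(1.4992) = +0.535768 -0.464232 = +0.071535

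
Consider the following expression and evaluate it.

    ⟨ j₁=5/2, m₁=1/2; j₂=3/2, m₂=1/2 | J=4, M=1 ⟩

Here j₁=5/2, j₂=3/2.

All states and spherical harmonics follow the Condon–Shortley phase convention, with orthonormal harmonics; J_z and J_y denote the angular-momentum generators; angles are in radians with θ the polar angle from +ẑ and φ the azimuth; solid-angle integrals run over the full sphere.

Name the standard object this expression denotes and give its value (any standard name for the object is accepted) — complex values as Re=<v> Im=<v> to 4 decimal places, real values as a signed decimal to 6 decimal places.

Clebsch–Gordan coefficient, +√(15/28) ≈ +0.731925

This is a Clebsch–Gordan (vector-coupling) coefficient.
√[9·0!5!3!/9! · 3!2!2!1!5!3!] = √(2160/7)
  +(−1)^0/∏(0,0,2,2,3,1)! = 1/24  (running 1/24)
⟨..|..⟩ = √(2160/7)·(1/24) = +0.731925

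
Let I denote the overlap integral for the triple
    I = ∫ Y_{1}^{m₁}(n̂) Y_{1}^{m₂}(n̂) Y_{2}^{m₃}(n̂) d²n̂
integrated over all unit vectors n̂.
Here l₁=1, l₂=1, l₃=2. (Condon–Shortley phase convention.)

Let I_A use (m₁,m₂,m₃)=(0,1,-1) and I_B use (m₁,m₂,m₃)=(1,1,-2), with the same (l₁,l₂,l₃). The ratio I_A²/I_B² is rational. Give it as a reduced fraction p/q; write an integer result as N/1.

l's match ⇒ only the (l;m) 3-j factors differ between A and B.
A: triangle coeff Δ(1,1,2) = 1/30; Σ_t [0,0]: t=0:+1/2 = 1/2; (3j)²=1/10 [(1 1 2; 0 1 -1)], sign=-1
B: triangle coeff Δ(1,1,2) = 1/30; Σ_t [0,0]: t=0:+1/4 = 1/4; (3j)²=1/5 [(1 1 2; 1 1 -2)], sign=+1
I_A²/I_B² = (1/10)/(1/5) = 1/2

1/2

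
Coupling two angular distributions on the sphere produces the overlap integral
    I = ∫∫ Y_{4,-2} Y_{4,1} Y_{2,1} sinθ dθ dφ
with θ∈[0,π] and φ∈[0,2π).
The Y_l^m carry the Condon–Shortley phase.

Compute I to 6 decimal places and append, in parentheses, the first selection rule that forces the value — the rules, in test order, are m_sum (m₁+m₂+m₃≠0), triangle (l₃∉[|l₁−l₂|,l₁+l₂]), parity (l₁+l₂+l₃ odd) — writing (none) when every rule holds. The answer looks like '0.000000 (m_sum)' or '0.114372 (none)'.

m-sum 0 ✓  L=10 even ✓  0≤2≤8 ✓
Π(2lᵢ+1) = 9×9×5 = 405
triangle coeff Δ(4,4,2) = 1/13860
Σ_t [2,4]: t=2:+1/192 t=3:−1/36 t=4:+1/192 = -5/288
(3j)²=20/693 [(4 4 2; 0 0 0)], sign=-1
Σ_t [4,5]: t=4:+1/96 t=5:−1/240 = 1/160
(3j)²=27/1540 [(4 4 2; -2 1 1)], sign=-1
⇒ 4πI² = 1215/5929
I = (+1)√(1215/5929/(4π)) = 0.12770047
No selection rule forces the value: the integral is nonzero (none).

0.127700 (none)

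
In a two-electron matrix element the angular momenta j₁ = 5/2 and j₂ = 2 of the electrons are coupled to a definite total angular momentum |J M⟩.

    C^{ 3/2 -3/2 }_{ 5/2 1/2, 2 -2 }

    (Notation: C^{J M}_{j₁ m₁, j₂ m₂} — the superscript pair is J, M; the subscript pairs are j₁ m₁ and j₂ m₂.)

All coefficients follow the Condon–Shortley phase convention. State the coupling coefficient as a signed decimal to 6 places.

triangle: 3!*2!*1!/7! = 12/5040
(j±m)!: 3!*2!*0!*4!*0!*3! = 1728
prefactor² = (2J+1)*Δ*N² = 576/35
  k=0: +1/(0!*3!*2!*0!*0!*1!) = 1/12
Σ = 1/12  ⇒  CG² = 576/35*(1/12)² = 4/35
CG = +√(4/35) = +0.338062

+√(4/35) = +0.338062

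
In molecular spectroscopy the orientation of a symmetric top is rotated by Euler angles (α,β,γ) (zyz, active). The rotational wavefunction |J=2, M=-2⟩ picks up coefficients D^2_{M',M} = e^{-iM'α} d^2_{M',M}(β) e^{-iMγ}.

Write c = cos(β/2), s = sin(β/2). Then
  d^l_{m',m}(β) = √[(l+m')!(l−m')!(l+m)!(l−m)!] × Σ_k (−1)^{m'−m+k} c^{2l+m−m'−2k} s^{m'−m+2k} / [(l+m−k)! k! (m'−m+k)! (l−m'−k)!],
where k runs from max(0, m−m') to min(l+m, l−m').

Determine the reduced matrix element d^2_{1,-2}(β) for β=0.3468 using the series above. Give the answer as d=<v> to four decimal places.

d=-0.0101

d^2_{1,-2}(β=0.3468) via the finite sum:
With c≡cos(β/2)=0.985004 and s≡sin(β/2)=0.172532, N=[6·1·1·24]^{1/2}=12.000000
The bounds max(0,m−m')=0 and min(l+m,l−m')=0 give 1 term
  k=0: (−1)^3·12.0000/(6)·0.9850^1·0.1725^3 = -0.010118
d^2_{1,-2}(0.3468) = -0.010118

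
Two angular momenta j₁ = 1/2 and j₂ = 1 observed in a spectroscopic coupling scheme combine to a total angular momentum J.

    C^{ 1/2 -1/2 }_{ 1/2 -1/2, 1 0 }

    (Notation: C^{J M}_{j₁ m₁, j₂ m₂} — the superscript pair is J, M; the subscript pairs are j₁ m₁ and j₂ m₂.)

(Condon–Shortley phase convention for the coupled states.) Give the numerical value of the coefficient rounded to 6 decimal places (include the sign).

-0.577350

√[2·1!0!1!/3! · 0!1!1!1!0!1!] = √(1/3)
  +(−1)^1/∏(1,0,0,0,0,1)! = -1  (running -1)
⟨..|..⟩ = √(1/3)·(-1) = -0.577350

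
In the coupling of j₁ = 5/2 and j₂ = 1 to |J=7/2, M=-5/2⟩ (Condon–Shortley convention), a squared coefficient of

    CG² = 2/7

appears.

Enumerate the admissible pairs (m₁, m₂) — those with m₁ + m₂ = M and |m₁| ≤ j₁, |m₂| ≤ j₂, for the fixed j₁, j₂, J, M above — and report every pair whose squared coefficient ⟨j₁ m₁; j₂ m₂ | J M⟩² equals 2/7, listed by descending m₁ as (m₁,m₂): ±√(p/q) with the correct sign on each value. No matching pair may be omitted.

Admissible pairs with m₁+m₂ = M = -5/2: (-5/2,0), (-3/2,-1)
  (m₁,m₂)=(-3/2,-1): CG² = 5/7, CG = +√(5/7)
  (m₁,m₂)=(-5/2,0): CG² = 2/7, CG = +√(2/7)   ← matches the target
Pairs with CG² = 2/7: (-5/2,0): +√(2/7)

(-5/2,0): +√(2/7)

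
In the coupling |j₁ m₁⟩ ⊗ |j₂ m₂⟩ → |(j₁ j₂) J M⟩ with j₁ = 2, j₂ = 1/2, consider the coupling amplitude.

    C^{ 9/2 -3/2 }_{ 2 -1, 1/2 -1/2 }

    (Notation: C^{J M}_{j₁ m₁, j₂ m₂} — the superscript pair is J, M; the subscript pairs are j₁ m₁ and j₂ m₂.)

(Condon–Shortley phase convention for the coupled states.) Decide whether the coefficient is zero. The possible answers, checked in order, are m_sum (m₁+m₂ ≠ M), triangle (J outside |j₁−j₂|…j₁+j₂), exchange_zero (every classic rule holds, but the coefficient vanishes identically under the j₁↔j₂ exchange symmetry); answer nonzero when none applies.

triangle

m-sum: m₁+m₂ = -1+(-1/2) = -3/2, M = -3/2  ✓
triangle: need |j₁−j₂| ≤ J ≤ j₁+j₂, i.e. J ∈ [3/2, 5/2]; J = 9/2 is outside ✗ ⇒ coefficient is 0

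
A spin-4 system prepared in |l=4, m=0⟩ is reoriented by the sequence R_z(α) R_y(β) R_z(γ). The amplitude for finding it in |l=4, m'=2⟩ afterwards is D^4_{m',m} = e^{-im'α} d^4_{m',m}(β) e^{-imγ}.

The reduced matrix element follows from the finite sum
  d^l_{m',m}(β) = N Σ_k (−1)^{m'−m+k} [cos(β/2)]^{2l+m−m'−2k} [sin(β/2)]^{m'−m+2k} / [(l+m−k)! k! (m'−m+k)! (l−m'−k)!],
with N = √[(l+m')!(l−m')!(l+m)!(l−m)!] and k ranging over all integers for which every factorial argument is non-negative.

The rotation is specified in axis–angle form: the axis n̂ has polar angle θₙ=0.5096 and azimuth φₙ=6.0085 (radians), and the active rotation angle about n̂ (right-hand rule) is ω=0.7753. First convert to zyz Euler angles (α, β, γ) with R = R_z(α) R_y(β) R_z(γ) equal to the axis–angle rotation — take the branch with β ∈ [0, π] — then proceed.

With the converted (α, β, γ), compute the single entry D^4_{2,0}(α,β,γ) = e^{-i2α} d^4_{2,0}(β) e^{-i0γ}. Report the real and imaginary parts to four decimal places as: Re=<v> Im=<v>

Re=-0.2614 Im=0.0356

Axis–angle → zyz. n̂ = (sinθₙcosφₙ, sinθₙsinφₙ, cosθₙ) = (+0.469540, -0.132320, +0.872940), ω = 0.7753.
R = I cosω + sinω [n̂]ₓ + (1−cosω) n̂n̂ᵀ gives
  R = [+0.777218, -0.628753, +0.024524; +0.593241, +0.719215, -0.361656; +0.209754, +0.295634, +0.931989]
β = atan2(√(R₁₃²+R₂₃²), R₃₃) = 0.370934; α = atan2(R₂₃, R₁₃) mod 2π = 4.780096; γ = atan2(R₃₂, −R₃₁) mod 2π = 2.187874
First d^4_{2,0}(β=0.3709), then the phase factors e^{-i(2)α} and e^{-i(0)γ}:
With c≡cos(β/2)=0.982850 and s≡sin(β/2)=0.184406, N=[720·2·24·24]^{1/2}=910.735966
k∈{0,1,2} keeps every argument non-negative
  k=0: (−1)^2·910.7360/(96)·0.9829^6·0.1844^2 = +0.290800
  k=1: (−1)^3·910.7360/(36)·0.9829^4·0.1844^4 = -0.027298
  k=2: (−1)^4·910.7360/(96)·0.9829^2·0.1844^6 = +0.000360
d^4_{2,0}(0.3709) = +0.290800 -0.027298 +0.000360 = +0.263862
Attach z-rotation phases: D = e^{-i(2)(4.7801)}·(+0.263862)·e^{-i(0)(2.1879)} = -0.261446+0.035621i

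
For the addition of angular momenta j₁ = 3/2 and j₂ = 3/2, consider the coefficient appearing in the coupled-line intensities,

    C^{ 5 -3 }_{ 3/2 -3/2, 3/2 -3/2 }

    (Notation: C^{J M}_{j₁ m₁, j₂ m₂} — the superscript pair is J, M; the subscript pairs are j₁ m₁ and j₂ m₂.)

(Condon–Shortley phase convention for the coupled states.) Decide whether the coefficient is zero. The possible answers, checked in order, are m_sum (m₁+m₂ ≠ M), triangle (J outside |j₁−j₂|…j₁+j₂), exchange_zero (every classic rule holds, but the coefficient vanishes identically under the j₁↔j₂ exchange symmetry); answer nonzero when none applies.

triangle

m-sum: m₁+m₂ = -3/2+(-3/2) = -3, M = -3  ✓
triangle: need |j₁−j₂| ≤ J ≤ j₁+j₂, i.e. J ∈ [0, 3]; J = 5 is outside ✗ ⇒ coefficient is 0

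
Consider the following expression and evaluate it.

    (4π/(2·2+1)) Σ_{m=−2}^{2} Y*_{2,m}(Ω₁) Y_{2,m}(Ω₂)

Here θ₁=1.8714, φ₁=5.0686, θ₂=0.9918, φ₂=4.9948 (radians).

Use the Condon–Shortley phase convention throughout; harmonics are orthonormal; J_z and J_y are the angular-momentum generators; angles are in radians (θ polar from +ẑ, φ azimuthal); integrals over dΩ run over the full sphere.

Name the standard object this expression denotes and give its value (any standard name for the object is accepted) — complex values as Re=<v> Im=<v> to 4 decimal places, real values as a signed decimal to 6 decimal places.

Legendre polynomial (addition theorem), +0.105377

This sum is the spherical-harmonic addition theorem: it equals the Legendre polynomial P_l(cos γ) of the angle γ between the two directions.
Addition theorem: P_2(cos γ) = (4π/5) Σ_m Y*_{lm}(Ω₁) Y_{lm}(Ω₂), m = −2…2:
  term(m=-2) = +0.094332+0.014025i   from Y*(Ω₁)=-0.266696-0.230358i, Y(Ω₂)=-0.228588+0.144853i
  term(m=-1) = -0.077098-0.005700i   from Y*(Ω₁)=-0.076194+0.204776i, Y(Ω₂)=+0.098602+0.339811i
  term(m=+0) = +0.007461+0.000000i   from Y*(Ω₁)=-0.232437-0.000000i, Y(Ω₂)=-0.032097+0.000000i
  term(m=+1) = -0.077098+0.005700i   from Y*(Ω₁)=+0.076194+0.204776i, Y(Ω₂)=-0.098602+0.339811i
  term(m=+2) = +0.094332-0.014025i   from Y*(Ω₁)=-0.266696+0.230358i, Y(Ω₂)=-0.228588-0.144853i
Accumulated sum +0.041928+0.000000i; after 4π/(2l+1) scaling, +0.105377+0.000000i ⇒ P_2 = 0.105377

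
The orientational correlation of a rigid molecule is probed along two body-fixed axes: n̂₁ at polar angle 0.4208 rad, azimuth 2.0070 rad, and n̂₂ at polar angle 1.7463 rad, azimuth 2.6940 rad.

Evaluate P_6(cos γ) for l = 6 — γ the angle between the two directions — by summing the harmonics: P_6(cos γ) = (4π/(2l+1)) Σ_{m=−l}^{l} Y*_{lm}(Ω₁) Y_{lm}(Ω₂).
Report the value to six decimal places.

Addition theorem: P_6(cos γ) = (4π/13) Σ_m Y*_{lm}(Ω₁) Y_{lm}(Ω₂), m = −6…6:
  [-6]  conj(Y_{6,-6})(Ω₁) = (0.001943, -0.001124) ; Y_{6,-6}(Ω₂) = (-0.395245, 0.193876) ; Δ = (-0.000550, 0.000821)
  [-5]  conj(Y_{6,-5})(Ω₁) = (-0.014238, -0.009956) ; Y_{6,-5}(Ω₂) = (-0.167331, 0.212443) ; Δ = (0.004497, -0.001359)
  [-4]  conj(Y_{6,-4})(Ω₁) = (-0.014043, 0.079882) ; Y_{6,-4}(Ω₂) = (0.048550, -0.217544) ; Δ = (0.016696, 0.006933)
  [-3]  conj(Y_{6,-3})(Ω₁) = (0.241291, -0.064754) ; Y_{6,-3}(Ω₂) = (-0.065398, -0.281823) ; Δ = (-0.034029, -0.063767)
  [-2]  conj(Y_{6,-2})(Ω₁) = (-0.311331, -0.370836) ; Y_{6,-2}(Ω₂) = (0.095164, 0.118743) ; Δ = (0.014407, -0.072259)
  [-1]  conj(Y_{6,-1})(Ω₁) = (-0.188968, 0.405380) ; Y_{6,-1}(Ω₂) = (0.262813, 0.126174) ; Δ = (-0.100812, 0.082696)
  [+0]  conj(Y_{6,0})(Ω₁) = (-0.164108, -0.000000) ; Y_{6,0}(Ω₂) = (-0.132550, 0.000000) ; Δ = (0.021753, 0.000000)
  [+1]  conj(Y_{6,1})(Ω₁) = (0.188968, 0.405380) ; Y_{6,1}(Ω₂) = (-0.262813, 0.126174) ; Δ = (-0.100812, -0.082696)
  [+2]  conj(Y_{6,2})(Ω₁) = (-0.311331, 0.370836) ; Y_{6,2}(Ω₂) = (0.095164, -0.118743) ; Δ = (0.014407, 0.072259)
  [+3]  conj(Y_{6,3})(Ω₁) = (-0.241291, -0.064754) ; Y_{6,3}(Ω₂) = (0.065398, -0.281823) ; Δ = (-0.034029, 0.063767)
  [+4]  conj(Y_{6,4})(Ω₁) = (-0.014043, -0.079882) ; Y_{6,4}(Ω₂) = (0.048550, 0.217544) ; Δ = (0.016696, -0.006933)
  [+5]  conj(Y_{6,5})(Ω₁) = (0.014238, -0.009956) ; Y_{6,5}(Ω₂) = (0.167331, 0.212443) ; Δ = (0.004497, 0.001359)
  [+6]  conj(Y_{6,6})(Ω₁) = (0.001943, 0.001124) ; Y_{6,6}(Ω₂) = (-0.395245, -0.193876) ; Δ = (-0.000550, -0.000821)
Σ over m = (-0.177829, 0.000000); ×(4π/13) → (-0.171897, 0.000000). Real part: -0.171897

-0.171897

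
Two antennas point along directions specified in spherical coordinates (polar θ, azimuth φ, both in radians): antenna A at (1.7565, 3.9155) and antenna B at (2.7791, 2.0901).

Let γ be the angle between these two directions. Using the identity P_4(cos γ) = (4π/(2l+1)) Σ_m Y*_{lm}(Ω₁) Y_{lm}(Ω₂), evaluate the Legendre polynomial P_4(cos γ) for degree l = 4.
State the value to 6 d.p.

0.348220

Addition theorem: P_4(cos γ) = (4π/9) Σ_m Y*_{lm}(Ω₁) Y_{lm}(Ω₂), m = −4…4:
  m=-4: Y*=-0.412438+0.018970i  Y=-0.003394-0.006119i  product +0.001516+0.002459i
  m=-3: Y*=-0.149693+0.160386i  Y=-0.052181-0.000672i  product +0.007919-0.008268i
  m=-2: Y*=-0.005653-0.245945i  Y=-0.109279+0.185577i  product +0.046260+0.025828i
  m=-1: Y*=-0.169540-0.165688i  Y=+0.242859+0.424847i  product +0.029218-0.112267i
  m=+0: Y*=+0.213469-0.000000i  Y=+0.372746+0.000000i  product +0.079570+0.000000i
  m=+1: Y*=+0.169540-0.165688i  Y=-0.242859+0.424847i  product +0.029218+0.112267i
  m=+2: Y*=-0.005653+0.245945i  Y=-0.109279-0.185577i  product +0.046260-0.025828i
  m=+3: Y*=+0.149693+0.160386i  Y=+0.052181-0.000672i  product +0.007919+0.008268i
  m=+4: Y*=-0.412438-0.018970i  Y=-0.003394+0.006119i  product +0.001516-0.002459i
Σ over m = +0.249394-0.000000i; ×(4π/9) → +0.348220-0.000000i. Real part: 0.348220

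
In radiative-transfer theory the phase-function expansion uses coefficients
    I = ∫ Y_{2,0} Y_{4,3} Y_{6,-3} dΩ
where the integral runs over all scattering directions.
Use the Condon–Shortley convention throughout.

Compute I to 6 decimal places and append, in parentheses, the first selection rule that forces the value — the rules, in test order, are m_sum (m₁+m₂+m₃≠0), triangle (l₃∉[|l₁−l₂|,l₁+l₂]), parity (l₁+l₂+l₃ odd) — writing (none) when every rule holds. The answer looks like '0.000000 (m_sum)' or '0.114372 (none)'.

Rules hold: Σm=0, L=12 even, 2≤6≤6.
N = 5·9·13 = 585
Δ = 0!·4!·8!/13! = 1/6435
Racah Σ t=0..0: t=0:+1/2304 = 1/2304
⇒ 3j(2 4 6; 0 0 0)² = 5/143, sgn +1
Racah Σ t=0..0: t=0:+1/20160 = 1/20160
⇒ 3j(2 4 6; 0 3 -3)² = 12/715, sgn -1
4πI² = N·(3j₀)²·(3jₘ)² = 540/1573
I = -1·√(0.343293/4π) = -0.16528277
No selection rule forces the value: the integral is nonzero (none).

-0.165283 (none)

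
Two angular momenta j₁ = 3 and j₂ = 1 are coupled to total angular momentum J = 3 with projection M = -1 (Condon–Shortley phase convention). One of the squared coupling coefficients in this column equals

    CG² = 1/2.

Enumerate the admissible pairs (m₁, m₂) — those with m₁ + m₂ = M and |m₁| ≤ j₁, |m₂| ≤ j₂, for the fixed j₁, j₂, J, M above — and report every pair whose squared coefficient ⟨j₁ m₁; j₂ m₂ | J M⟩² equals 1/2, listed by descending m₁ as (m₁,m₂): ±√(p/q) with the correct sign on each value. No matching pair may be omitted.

Admissible pairs with m₁+m₂ = M = -1: (-2,1), (-1,0), (0,-1)
  (m₁,m₂)=(0,-1): CG² = 1/2, CG = +√(1/2)   ← matches the target
  (m₁,m₂)=(-1,0): CG² = 1/12, CG = −√(1/12)
  (m₁,m₂)=(-2,1): CG² = 5/12, CG = −√(5/12)
Pairs with CG² = 1/2: (0,-1): +√(1/2)

(0,-1): +√(1/2)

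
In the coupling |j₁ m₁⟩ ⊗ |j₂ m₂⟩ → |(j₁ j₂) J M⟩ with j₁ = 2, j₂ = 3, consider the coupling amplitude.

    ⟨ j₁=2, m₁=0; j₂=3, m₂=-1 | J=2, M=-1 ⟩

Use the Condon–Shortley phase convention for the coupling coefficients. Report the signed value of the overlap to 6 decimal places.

j₁+j₂−J=3  J+j₁−j₂=1  J−j₁+j₂=3  j₁+j₂+J+1=8
(j₁±m₁, j₂±m₂, J±M) = (2,2,2,4,1,3)
P² = 36/7
sum k=1..2:
  [1] −1/4 = -1/4
  [2] +1/12 = 1/12
S = -1/6
C² = P²·S² = 1/7 ; C = -0.377964

-0.377964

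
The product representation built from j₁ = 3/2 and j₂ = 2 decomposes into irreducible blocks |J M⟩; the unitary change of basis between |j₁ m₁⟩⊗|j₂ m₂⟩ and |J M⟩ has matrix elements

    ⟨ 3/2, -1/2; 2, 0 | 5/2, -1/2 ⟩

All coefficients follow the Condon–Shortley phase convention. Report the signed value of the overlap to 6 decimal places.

triangle: 1!·2!·3!/7! = 12/5040
(j±m)!: 1!·2!·2!·2!·2!·3! = 96
prefactor² = (2J+1)·Δ·N² = 48/35
  k=0: +1/(0!·1!·2!·2!·0!·1!) = 1/4
  k=1: −1/(1!·0!·1!·1!·1!·2!) = -1/2
Σ = -1/4  ⇒  CG² = 48/35·(-1/4)² = 3/35
CG = −√(3/35) = -0.292770

−√(3/35) = -0.292770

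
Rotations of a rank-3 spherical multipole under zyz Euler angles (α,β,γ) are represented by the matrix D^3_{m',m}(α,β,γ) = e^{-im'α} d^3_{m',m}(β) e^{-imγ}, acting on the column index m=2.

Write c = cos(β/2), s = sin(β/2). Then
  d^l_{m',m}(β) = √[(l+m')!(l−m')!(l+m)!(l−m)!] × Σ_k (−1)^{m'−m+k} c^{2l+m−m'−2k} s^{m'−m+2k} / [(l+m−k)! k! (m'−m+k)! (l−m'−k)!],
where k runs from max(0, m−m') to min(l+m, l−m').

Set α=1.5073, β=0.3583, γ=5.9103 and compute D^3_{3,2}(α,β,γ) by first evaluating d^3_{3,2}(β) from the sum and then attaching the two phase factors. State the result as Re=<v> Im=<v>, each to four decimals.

Re=0.3243 Im=-0.2387

Split into d^3_{3,2}(β=0.3583) × two z-phases.
With c≡cos(β/2)=0.983996 and s≡sin(β/2)=0.178193, N=[720·1·120·1]^{1/2}=293.938769
The bounds max(0,m−m')=0 and min(l+m,l−m')=0 give 1 term
  k=0: (−1)^1·293.9388/(120)·0.9840^5·0.1782^1 = -0.402654
d^3_{3,2}(0.3583) = -0.402654
Attach z-rotation phases: D = e^{-i(3)(1.5073)}·(-0.402654)·e^{-i(2)(5.9103)} = +0.324276-0.238695i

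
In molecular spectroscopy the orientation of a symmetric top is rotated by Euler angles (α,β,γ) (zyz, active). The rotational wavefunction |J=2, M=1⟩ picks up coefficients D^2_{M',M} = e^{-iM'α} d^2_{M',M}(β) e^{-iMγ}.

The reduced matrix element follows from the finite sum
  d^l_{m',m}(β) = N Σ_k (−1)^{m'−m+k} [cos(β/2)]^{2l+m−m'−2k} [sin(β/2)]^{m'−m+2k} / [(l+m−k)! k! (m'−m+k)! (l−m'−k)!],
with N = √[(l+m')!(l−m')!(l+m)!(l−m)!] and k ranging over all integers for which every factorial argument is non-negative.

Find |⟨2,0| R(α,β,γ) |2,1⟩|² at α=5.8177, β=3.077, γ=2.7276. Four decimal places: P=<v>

P=0.0062

Split into d^2_{0,1}(β=3.0770) × two z-phases.
c=cos(3.077000/2)=0.032291, s=sin(3.077000/2)=0.999479; N=√[2·2·6·1]=4.898979
The bounds max(0,m−m')=1 and min(l+m,l−m')=2 give 2 terms
  k=1: (−1)^0·4.8990/(2)·0.0323^3·0.9995^1 = +0.000082
  k=2: (−1)^1·4.8990/(2)·0.0323^1·0.9995^3 = -0.078972
d^2_{0,1}(3.0770) = +0.000082 -0.078972 = -0.078890
|D^2_{0,1}|² = |d^2_{0,1}(β)|² = (-0.078890)² = 0.006224 (the z-rotation phases have unit modulus)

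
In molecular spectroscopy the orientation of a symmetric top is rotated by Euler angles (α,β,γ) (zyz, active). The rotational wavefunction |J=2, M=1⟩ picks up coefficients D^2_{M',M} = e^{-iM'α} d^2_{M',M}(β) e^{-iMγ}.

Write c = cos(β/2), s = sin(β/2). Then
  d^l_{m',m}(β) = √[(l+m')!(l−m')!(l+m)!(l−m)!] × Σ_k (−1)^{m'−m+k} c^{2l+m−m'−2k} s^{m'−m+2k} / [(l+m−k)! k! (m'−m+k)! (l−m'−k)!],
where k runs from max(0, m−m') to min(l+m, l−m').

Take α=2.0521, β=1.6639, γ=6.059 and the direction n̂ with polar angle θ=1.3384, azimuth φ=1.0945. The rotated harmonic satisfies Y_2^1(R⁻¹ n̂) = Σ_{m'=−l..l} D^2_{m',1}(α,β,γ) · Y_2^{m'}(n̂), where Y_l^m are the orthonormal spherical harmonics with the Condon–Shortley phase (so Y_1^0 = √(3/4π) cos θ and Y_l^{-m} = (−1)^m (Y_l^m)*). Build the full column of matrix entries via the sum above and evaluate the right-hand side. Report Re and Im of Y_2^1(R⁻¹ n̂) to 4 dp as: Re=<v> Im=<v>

Need the full column D^2_{m',1} for m'=−2..2 at α=2.0521, β=1.6639, γ=6.0590.
cos(β/2)=0.673436, sin(β/2)=0.739246
d^2_{-2,1}: single k=3 term ⇒ +0.544118;  D = -0.203846-0.504491i
d^2_{-1,1}: k∈[2..3] ⇒ +0.743518 -0.298645 = +0.444872;  D = -0.288458+0.338679i
d^2_{0,1}: k∈[1..2] ⇒ +0.553035 -0.666405 = -0.113370;  D = -0.110533-0.025204i
d^2_{1,1}: k∈[0..1] ⇒ +0.205676 -0.743518 = -0.537841;  D = +0.136770+0.520161i
d^2_{2,1}: single k=0 term ⇒ -0.451551;  D = +0.333936-0.303949i
Y_2^{m'}(θ=1.3384,φ=1.0945) and Σ D·Y over m':
  (-0.2038-0.5045i)·(-0.2120-0.2981i)  (-0.2885+0.3387i)·(+0.0794-0.1539i)  (-0.1105-0.0252i)·(-0.2652+0.0000i)  (+0.1368+0.5202i)·(-0.0794-0.1539i)  (+0.3339-0.3039i)·(-0.2120+0.2981i)
Y_2^1(R⁻¹ n̂) = +0.040351+0.347311i

Re=0.0404 Im=0.3473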